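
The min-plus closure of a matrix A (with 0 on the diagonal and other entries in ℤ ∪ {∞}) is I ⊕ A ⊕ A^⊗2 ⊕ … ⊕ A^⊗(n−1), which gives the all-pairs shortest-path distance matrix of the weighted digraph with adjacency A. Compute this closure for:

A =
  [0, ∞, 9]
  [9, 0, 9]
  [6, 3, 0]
Closure =
  [0, 12, 9]
  [9, 0, 9]
  [6, 3, 0]

This is the Floyd-Warshall all-pairs shortest-path computation. For each intermediate vertex k = 0, 1, …, 2, update dist[i][j] ← min(dist[i][j], dist[i][k] + dist[k][j]). The final matrix gives, for each (i, j), the minimum total weight of any directed path from i to j (possibly empty when i = j).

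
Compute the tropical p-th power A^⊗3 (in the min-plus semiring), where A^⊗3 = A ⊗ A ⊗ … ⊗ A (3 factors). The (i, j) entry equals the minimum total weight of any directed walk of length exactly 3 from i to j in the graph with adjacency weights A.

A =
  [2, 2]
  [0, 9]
A^⊗3 =
  [4, 4]
  [2, 4]

Each entry (A^⊗3)_ij equals the minimum over all length-3 walks i = v_0 → v_1 → … → v_3 = j of Σ_t A[v_t][v_{t+1}]. For example, for (i, j) = (0, 1) we minimise over 4 possible intermediate vertex sequences; the minimum is 4, attained along the walk 0 → 1 → 0 → 1.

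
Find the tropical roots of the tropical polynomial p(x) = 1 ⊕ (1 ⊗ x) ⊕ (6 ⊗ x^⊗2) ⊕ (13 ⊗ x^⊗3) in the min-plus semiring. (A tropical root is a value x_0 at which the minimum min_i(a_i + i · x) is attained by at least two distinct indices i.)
Roots: {-7, -5, 0}

Each tropical root is a break point of the lower envelope of the lines y = a_i + i · x (there are 4 lines, with slopes 0, 1, ..., 3). Only the lines that attain the minimum somewhere contribute to roots; other lines are dominated. Here the surviving (envelope) indices are i = 3, i = 2, i = 1, i = 0.
Intersections between consecutive envelope lines give the roots: for adjacent envelope indices i < j the intersection is x = (a_i − a_j) / (j − i). Reading off the sorted break points: {-7, -5, 0}.
Verification: at each break x_0, at least two indices attain the minimum of min_i(a_i + i · x_0).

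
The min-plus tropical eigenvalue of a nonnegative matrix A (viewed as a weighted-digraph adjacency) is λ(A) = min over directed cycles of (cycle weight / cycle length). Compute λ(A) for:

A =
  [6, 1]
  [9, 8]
λ(A) = 5

Enumerate directed cycles and compute their means (weight / length). Sample:
  cycle 0 → 0: weight = 6, length = 1, mean = 6/1 ≈ 6.000
  cycle 1 → 1: weight = 8, length = 1, mean = 8/1 ≈ 8.000
  cycle 0 → 1 → 0: weight = 10, length = 2, mean = 10/2 ≈ 5.000
  cycle 1 → 0 → 1: weight = 10, length = 2, mean = 10/2 ≈ 5.000
Minimum mean = 5.000, attained e.g. along the cycle 0 → 1 → 0 with weight 10 and length 2. So λ(A) = 10/2 = 5.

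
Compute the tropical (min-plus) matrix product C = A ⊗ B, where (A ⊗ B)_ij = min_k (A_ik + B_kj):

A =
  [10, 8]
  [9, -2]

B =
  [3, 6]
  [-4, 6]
A ⊗ B =
  [4, 14]
  [-6, 4]

Apply the min-plus product entry-by-entry:
  C[0][0] = min over k of (A[0][0] + B[0][0] = 10 + 3 = 13, A[0][1] + B[1][0] = 8 + -4 = 4) = 4 (attained at k = 1)
  C[0][1] = min over k of (A[0][0] + B[0][1] = 10 + 6 = 16, A[0][1] + B[1][1] = 8 + 6 = 14) = 14 (attained at k = 1)
  C[1][0] = min over k of (A[1][0] + B[0][0] = 9 + 3 = 12, A[1][1] + B[1][0] = -2 + -4 = -6) = -6 (attained at k = 1)
  C[1][1] = min over k of (A[1][0] + B[0][1] = 9 + 6 = 15, A[1][1] + B[1][1] = -2 + 6 = 4) = 4 (attained at k = 1)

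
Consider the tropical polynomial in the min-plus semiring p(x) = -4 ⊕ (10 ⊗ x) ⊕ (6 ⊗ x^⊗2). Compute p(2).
p(2) = -4

A tropical monomial a ⊗ x^⊗i evaluates to a + i · x. Evaluating each term at x = 2:
  Term 0 contributes -4 + 0 · 2 = -4
  Term 1 contributes 10 + 1 · 2 = 12
  Term 2 contributes 6 + 2 · 2 = 10
p(2) = ⊕ of these = min[-4, 12, 10] = -4.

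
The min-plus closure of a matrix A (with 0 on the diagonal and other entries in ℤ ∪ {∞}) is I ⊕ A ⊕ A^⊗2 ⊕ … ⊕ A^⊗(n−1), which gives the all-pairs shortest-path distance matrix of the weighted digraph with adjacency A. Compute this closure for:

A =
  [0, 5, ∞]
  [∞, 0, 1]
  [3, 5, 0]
Closure =
  [0, 5, 6]
  [4, 0, 1]
  [3, 5, 0]

This is the Floyd-Warshall all-pairs shortest-path computation. For each intermediate vertex k = 0, 1, …, 2, update dist[i][j] ← min(dist[i][j], dist[i][k] + dist[k][j]). The final matrix gives, for each (i, j), the minimum total weight of any directed path from i to j (possibly empty when i = j).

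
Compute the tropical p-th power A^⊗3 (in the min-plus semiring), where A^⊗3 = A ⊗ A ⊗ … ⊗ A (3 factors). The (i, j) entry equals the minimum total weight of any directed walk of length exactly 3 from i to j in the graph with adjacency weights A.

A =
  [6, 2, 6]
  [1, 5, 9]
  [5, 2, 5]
A^⊗3 =
  [8, 5, 9]
  [4, 8, 12]
  [8, 5, 9]

Each entry (A^⊗3)_ij equals the minimum over all length-3 walks i = v_0 → v_1 → … → v_3 = j of Σ_t A[v_t][v_{t+1}]. For example, for (i, j) = (0, 2) we minimise over 9 possible intermediate vertex sequences; the minimum is 9, attained along the walk 0 → 1 → 0 → 2.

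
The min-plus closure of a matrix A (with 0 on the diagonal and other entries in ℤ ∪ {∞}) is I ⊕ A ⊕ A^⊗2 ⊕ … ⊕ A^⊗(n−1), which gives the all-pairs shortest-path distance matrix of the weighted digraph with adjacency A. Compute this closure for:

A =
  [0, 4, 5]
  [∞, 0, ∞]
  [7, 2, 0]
Closure =
  [0, 4, 5]
  [∞, 0, ∞]
  [7, 2, 0]

This is the Floyd-Warshall all-pairs shortest-path computation. For each intermediate vertex k = 0, 1, …, 2, update dist[i][j] ← min(dist[i][j], dist[i][k] + dist[k][j]). The final matrix gives, for each (i, j), the minimum total weight of any directed path from i to j (possibly empty when i = j).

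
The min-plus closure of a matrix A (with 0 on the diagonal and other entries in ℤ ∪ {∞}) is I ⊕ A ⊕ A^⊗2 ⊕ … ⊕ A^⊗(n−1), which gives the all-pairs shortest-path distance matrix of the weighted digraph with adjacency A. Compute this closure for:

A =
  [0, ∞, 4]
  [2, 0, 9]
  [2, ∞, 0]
Closure =
  [0, ∞, 4]
  [2, 0, 6]
  [2, ∞, 0]

This is the Floyd-Warshall all-pairs shortest-path computation. For each intermediate vertex k = 0, 1, …, 2, update dist[i][j] ← min(dist[i][j], dist[i][k] + dist[k][j]). The final matrix gives, for each (i, j), the minimum total weight of any directed path from i to j (possibly empty when i = j).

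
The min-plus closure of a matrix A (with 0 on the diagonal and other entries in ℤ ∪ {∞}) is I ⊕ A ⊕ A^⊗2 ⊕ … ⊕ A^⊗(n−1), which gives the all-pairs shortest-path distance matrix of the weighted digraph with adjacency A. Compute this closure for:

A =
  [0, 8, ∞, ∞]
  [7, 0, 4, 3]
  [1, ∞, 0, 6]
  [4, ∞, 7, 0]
Closure =
  [0, 8, 12, 11]
  [5, 0, 4, 3]
  [1, 9, 0, 6]
  [4, 12, 7, 0]

This is the Floyd-Warshall all-pairs shortest-path computation. For each intermediate vertex k = 0, 1, …, 3, update dist[i][j] ← min(dist[i][j], dist[i][k] + dist[k][j]). The final matrix gives, for each (i, j), the minimum total weight of any directed path from i to j (possibly empty when i = j).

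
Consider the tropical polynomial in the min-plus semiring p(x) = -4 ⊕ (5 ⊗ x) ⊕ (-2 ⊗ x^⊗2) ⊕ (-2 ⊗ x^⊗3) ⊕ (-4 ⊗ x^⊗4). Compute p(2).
p(2) = -4

A tropical monomial a ⊗ x^⊗i evaluates to a + i · x. Evaluating each term at x = 2:
  Term 0 contributes -4 + 0 · 2 = -4
  Term 1 contributes 5 + 1 · 2 = 7
  Term 2 contributes -2 + 2 · 2 = 2
  Term 3 contributes -2 + 3 · 2 = 4
  Term 4 contributes -4 + 4 · 2 = 4
p(2) = ⊕ of these = min[-4, 7, 2, 4, 4] = -4.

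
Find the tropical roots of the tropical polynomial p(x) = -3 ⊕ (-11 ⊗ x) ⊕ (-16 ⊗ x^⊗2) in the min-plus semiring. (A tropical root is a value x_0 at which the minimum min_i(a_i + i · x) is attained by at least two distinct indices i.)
Roots: {5, 8}

Each tropical root is a break point of the lower envelope of the lines y = a_i + i · x (there are 3 lines, with slopes 0, 1, ..., 2). Only the lines that attain the minimum somewhere contribute to roots; other lines are dominated. Here the surviving (envelope) indices are i = 2, i = 1, i = 0.
Intersections between consecutive envelope lines give the roots: for adjacent envelope indices i < j the intersection is x = (a_i − a_j) / (j − i). Reading off the sorted break points: {5, 8}.
Verification: at each break x_0, at least two indices attain the minimum of min_i(a_i + i · x_0).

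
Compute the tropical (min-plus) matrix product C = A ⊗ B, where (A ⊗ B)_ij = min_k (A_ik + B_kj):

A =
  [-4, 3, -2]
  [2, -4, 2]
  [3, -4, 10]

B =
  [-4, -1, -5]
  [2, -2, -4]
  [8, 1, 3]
A ⊗ B =
  [-8, -5, -9]
  [-2, -6, -8]
  [-2, -6, -8]

Apply the min-plus product entry-by-entry:
  C[0][0] = min over k of (A[0][0] + B[0][0] = -4 + -4 = -8, A[0][1] + B[1][0] = 3 + 2 = 5, A[0][2] + B[2][0] = -2 + 8 = 6) = -8 (attained at k = 0)
  C[0][1] = min over k of (A[0][0] + B[0][1] = -4 + -1 = -5, A[0][1] + B[1][1] = 3 + -2 = 1, A[0][2] + B[2][1] = -2 + 1 = -1) = -5 (attained at k = 0)
  C[0][2] = min over k of (A[0][0] + B[0][2] = -4 + -5 = -9, A[0][1] + B[1][2] = 3 + -4 = -1, A[0][2] + B[2][2] = -2 + 3 = 1) = -9 (attained at k = 0)
  C[1][0] = min over k of (A[1][0] + B[0][0] = 2 + -4 = -2, A[1][1] + B[1][0] = -4 + 2 = -2, A[1][2] + B[2][0] = 2 + 8 = 10) = -2 (attained at k = 0)
  C[1][1] = min over k of (A[1][0] + B[0][1] = 2 + -1 = 1, A[1][1] + B[1][1] = -4 + -2 = -6, A[1][2] + B[2][1] = 2 + 1 = 3) = -6 (attained at k = 1)
  C[1][2] = min over k of (A[1][0] + B[0][2] = 2 + -5 = -3, A[1][1] + B[1][2] = -4 + -4 = -8, A[1][2] + B[2][2] = 2 + 3 = 5) = -8 (attained at k = 1)
  C[2][0] = min over k of (A[2][0] + B[0][0] = 3 + -4 = -1, A[2][1] + B[1][0] = -4 + 2 = -2, A[2][2] + B[2][0] = 10 + 8 = 18) = -2 (attained at k = 1)
  C[2][1] = min over k of (A[2][0] + B[0][1] = 3 + -1 = 2, A[2][1] + B[1][1] = -4 + -2 = -6, A[2][2] + B[2][1] = 10 + 1 = 11) = -6 (attained at k = 1)
  C[2][2] = min over k of (A[2][0] + B[0][2] = 3 + -5 = -2, A[2][1] + B[1][2] = -4 + -4 = -8, A[2][2] + B[2][2] = 10 + 3 = 13) = -8 (attained at k = 1)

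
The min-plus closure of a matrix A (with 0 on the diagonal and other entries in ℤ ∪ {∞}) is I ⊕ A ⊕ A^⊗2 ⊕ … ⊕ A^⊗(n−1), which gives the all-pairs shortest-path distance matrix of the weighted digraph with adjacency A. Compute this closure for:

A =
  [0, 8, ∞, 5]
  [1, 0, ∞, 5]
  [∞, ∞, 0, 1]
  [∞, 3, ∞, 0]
Closure =
  [0, 8, ∞, 5]
  [1, 0, ∞, 5]
  [5, 4, 0, 1]
  [4, 3, ∞, 0]

This is the Floyd-Warshall all-pairs shortest-path computation. For each intermediate vertex k = 0, 1, …, 3, update dist[i][j] ← min(dist[i][j], dist[i][k] + dist[k][j]). The final matrix gives, for each (i, j), the minimum total weight of any directed path from i to j (possibly empty when i = j).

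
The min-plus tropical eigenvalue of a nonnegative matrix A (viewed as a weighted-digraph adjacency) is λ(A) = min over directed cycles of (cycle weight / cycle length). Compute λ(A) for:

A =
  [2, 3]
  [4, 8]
λ(A) = 2

Enumerate directed cycles and compute their means (weight / length). Sample:
  cycle 0 → 0: weight = 2, length = 1, mean = 2/1 ≈ 2.000
  cycle 1 → 1: weight = 8, length = 1, mean = 8/1 ≈ 8.000
  cycle 0 → 1 → 0: weight = 7, length = 2, mean = 7/2 ≈ 3.500
  cycle 1 → 0 → 1: weight = 7, length = 2, mean = 7/2 ≈ 3.500
Minimum mean = 2.000, attained e.g. along the cycle 0 → 0 with weight 2 and length 1. So λ(A) = 2/1 = 2.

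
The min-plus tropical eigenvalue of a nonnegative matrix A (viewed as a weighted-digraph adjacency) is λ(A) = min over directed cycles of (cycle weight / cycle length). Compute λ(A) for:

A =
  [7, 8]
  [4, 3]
λ(A) = 3

Enumerate directed cycles and compute their means (weight / length). Sample:
  cycle 0 → 0: weight = 7, length = 1, mean = 7/1 ≈ 7.000
  cycle 1 → 1: weight = 3, length = 1, mean = 3/1 ≈ 3.000
  cycle 0 → 1 → 0: weight = 12, length = 2, mean = 12/2 ≈ 6.000
  cycle 1 → 0 → 1: weight = 12, length = 2, mean = 12/2 ≈ 6.000
Minimum mean = 3.000, attained e.g. along the cycle 1 → 1 with weight 3 and length 1. So λ(A) = 3/1 = 3.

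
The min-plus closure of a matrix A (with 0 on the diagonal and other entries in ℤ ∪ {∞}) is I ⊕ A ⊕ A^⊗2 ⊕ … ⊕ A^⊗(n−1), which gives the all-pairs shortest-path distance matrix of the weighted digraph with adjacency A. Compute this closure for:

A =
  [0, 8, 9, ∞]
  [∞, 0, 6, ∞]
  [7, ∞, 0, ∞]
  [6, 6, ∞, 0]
Closure =
  [0, 8, 9, ∞]
  [13, 0, 6, ∞]
  [7, 15, 0, ∞]
  [6, 6, 12, 0]

This is the Floyd-Warshall all-pairs shortest-path computation. For each intermediate vertex k = 0, 1, …, 3, update dist[i][j] ← min(dist[i][j], dist[i][k] + dist[k][j]). The final matrix gives, for each (i, j), the minimum total weight of any directed path from i to j (possibly empty when i = j).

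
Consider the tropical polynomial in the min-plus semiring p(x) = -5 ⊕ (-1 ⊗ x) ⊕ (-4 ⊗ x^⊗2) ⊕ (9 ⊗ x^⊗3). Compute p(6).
p(6) = -5

A tropical monomial a ⊗ x^⊗i evaluates to a + i · x. Evaluating each term at x = 6:
  Term 0 contributes -5 + 0 · 6 = -5
  Term 1 contributes -1 + 1 · 6 = 5
  Term 2 contributes -4 + 2 · 6 = 8
  Term 3 contributes 9 + 3 · 6 = 27
p(6) = ⊕ of these = min[-5, 5, 8, 27] = -5.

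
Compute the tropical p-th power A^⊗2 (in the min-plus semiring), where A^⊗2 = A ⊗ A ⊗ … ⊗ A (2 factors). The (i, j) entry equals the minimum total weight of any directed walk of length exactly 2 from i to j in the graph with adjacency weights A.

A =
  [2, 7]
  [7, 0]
A^⊗2 =
  [4, 7]
  [7, 0]

Each entry (A^⊗2)_ij equals the minimum over all length-2 walks i = v_0 → v_1 → … → v_2 = j of Σ_t A[v_t][v_{t+1}]. For example, for (i, j) = (0, 1) we minimise over 2 possible intermediate vertex sequences; the minimum is 7, attained along the walk 0 → 1 → 1.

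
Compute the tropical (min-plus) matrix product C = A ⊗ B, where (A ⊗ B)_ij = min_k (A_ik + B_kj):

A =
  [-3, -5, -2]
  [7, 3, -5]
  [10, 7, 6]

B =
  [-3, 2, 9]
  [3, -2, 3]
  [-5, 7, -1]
A ⊗ B =
  [-7, -7, -3]
  [-10, 1, -6]
  [1, 5, 5]

Apply the min-plus product entry-by-entry:
  C[0][0] = min over k of (A[0][0] + B[0][0] = -3 + -3 = -6, A[0][1] + B[1][0] = -5 + 3 = -2, A[0][2] + B[2][0] = -2 + -5 = -7) = -7 (attained at k = 2)
  C[0][1] = min over k of (A[0][0] + B[0][1] = -3 + 2 = -1, A[0][1] + B[1][1] = -5 + -2 = -7, A[0][2] + B[2][1] = -2 + 7 = 5) = -7 (attained at k = 1)
  C[0][2] = min over k of (A[0][0] + B[0][2] = -3 + 9 = 6, A[0][1] + B[1][2] = -5 + 3 = -2, A[0][2] + B[2][2] = -2 + -1 = -3) = -3 (attained at k = 2)
  C[1][0] = min over k of (A[1][0] + B[0][0] = 7 + -3 = 4, A[1][1] + B[1][0] = 3 + 3 = 6, A[1][2] + B[2][0] = -5 + -5 = -10) = -10 (attained at k = 2)
  C[1][1] = min over k of (A[1][0] + B[0][1] = 7 + 2 = 9, A[1][1] + B[1][1] = 3 + -2 = 1, A[1][2] + B[2][1] = -5 + 7 = 2) = 1 (attained at k = 1)
  C[1][2] = min over k of (A[1][0] + B[0][2] = 7 + 9 = 16, A[1][1] + B[1][2] = 3 + 3 = 6, A[1][2] + B[2][2] = -5 + -1 = -6) = -6 (attained at k = 2)
  C[2][0] = min over k of (A[2][0] + B[0][0] = 10 + -3 = 7, A[2][1] + B[1][0] = 7 + 3 = 10, A[2][2] + B[2][0] = 6 + -5 = 1) = 1 (attained at k = 2)
  C[2][1] = min over k of (A[2][0] + B[0][1] = 10 + 2 = 12, A[2][1] + B[1][1] = 7 + -2 = 5, A[2][2] + B[2][1] = 6 + 7 = 13) = 5 (attained at k = 1)
  C[2][2] = min over k of (A[2][0] + B[0][2] = 10 + 9 = 19, A[2][1] + B[1][2] = 7 + 3 = 10, A[2][2] + B[2][2] = 6 + -1 = 5) = 5 (attained at k = 2)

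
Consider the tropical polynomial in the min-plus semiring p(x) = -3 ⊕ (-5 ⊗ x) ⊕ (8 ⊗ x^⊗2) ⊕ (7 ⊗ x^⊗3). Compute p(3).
p(3) = -3

A tropical monomial a ⊗ x^⊗i evaluates to a + i · x. Evaluating each term at x = 3:
  Term 0 contributes -3 + 0 · 3 = -3
  Term 1 contributes -5 + 1 · 3 = -2
  Term 2 contributes 8 + 2 · 3 = 14
  Term 3 contributes 7 + 3 · 3 = 16
p(3) = ⊕ of these = min[-3, -2, 14, 16] = -3.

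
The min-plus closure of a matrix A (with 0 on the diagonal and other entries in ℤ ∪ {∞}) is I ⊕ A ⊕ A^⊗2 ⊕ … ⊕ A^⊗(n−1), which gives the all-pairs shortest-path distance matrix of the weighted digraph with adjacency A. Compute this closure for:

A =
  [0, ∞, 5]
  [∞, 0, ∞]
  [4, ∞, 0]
Closure =
  [0, ∞, 5]
  [∞, 0, ∞]
  [4, ∞, 0]

This is the Floyd-Warshall all-pairs shortest-path computation. For each intermediate vertex k = 0, 1, …, 2, update dist[i][j] ← min(dist[i][j], dist[i][k] + dist[k][j]). The final matrix gives, for each (i, j), the minimum total weight of any directed path from i to j (possibly empty when i = j).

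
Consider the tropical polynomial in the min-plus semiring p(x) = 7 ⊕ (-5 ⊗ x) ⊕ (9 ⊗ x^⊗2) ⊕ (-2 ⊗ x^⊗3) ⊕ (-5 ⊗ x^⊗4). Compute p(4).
p(4) = -1

A tropical monomial a ⊗ x^⊗i evaluates to a + i · x. Evaluating each term at x = 4:
  Term 0 contributes 7 + 0 · 4 = 7
  Term 1 contributes -5 + 1 · 4 = -1
  Term 2 contributes 9 + 2 · 4 = 17
  Term 3 contributes -2 + 3 · 4 = 10
  Term 4 contributes -5 + 4 · 4 = 11
p(4) = ⊕ of these = min[7, -1, 17, 10, 11] = -1.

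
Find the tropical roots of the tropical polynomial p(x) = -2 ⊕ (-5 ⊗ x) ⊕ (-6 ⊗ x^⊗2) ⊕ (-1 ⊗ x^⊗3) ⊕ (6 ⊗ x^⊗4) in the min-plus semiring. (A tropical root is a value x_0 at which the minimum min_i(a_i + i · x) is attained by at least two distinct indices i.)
Roots: {-7, -5, 1, 3}

Each tropical root is a break point of the lower envelope of the lines y = a_i + i · x (there are 5 lines, with slopes 0, 1, ..., 4). Only the lines that attain the minimum somewhere contribute to roots; other lines are dominated. Here the surviving (envelope) indices are i = 4, i = 3, i = 2, i = 1, i = 0.
Intersections between consecutive envelope lines give the roots: for adjacent envelope indices i < j the intersection is x = (a_i − a_j) / (j − i). Reading off the sorted break points: {-7, -5, 1, 3}.
Verification: at each break x_0, at least two indices attain the minimum of min_i(a_i + i · x_0).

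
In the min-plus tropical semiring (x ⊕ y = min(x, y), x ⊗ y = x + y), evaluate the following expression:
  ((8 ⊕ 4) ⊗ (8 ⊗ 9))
((8 ⊕ 4) ⊗ (8 ⊗ 9)) = 21

Expand innermost to outermost. Recall ⊕ takes the minimum of its arguments and ⊗ takes their sum. Working out the expression ((8 ⊕ 4) ⊗ (8 ⊗ 9)) gives 21.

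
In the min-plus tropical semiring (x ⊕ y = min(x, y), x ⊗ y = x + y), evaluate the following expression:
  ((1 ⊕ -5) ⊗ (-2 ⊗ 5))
((1 ⊕ -5) ⊗ (-2 ⊗ 5)) = -2

Expand innermost to outermost. Recall ⊕ takes the minimum of its arguments and ⊗ takes their sum. Working out the expression ((1 ⊕ -5) ⊗ (-2 ⊗ 5)) gives -2.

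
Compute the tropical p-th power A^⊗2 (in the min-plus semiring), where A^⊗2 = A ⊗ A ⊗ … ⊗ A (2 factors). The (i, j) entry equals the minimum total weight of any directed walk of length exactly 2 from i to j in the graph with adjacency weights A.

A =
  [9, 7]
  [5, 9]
A^⊗2 =
  [12, 16]
  [14, 12]

Each entry (A^⊗2)_ij equals the minimum over all length-2 walks i = v_0 → v_1 → … → v_2 = j of Σ_t A[v_t][v_{t+1}]. For example, for (i, j) = (0, 1) we minimise over 2 possible intermediate vertex sequences; the minimum is 16, attained along the walk 0 → 0 → 1.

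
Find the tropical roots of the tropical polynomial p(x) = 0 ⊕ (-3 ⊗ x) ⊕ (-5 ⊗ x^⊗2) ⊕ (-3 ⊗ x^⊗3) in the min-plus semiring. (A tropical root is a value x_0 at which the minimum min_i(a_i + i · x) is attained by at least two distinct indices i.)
Roots: {-2, 2, 3}

Each tropical root is a break point of the lower envelope of the lines y = a_i + i · x (there are 4 lines, with slopes 0, 1, ..., 3). Only the lines that attain the minimum somewhere contribute to roots; other lines are dominated. Here the surviving (envelope) indices are i = 3, i = 2, i = 1, i = 0.
Intersections between consecutive envelope lines give the roots: for adjacent envelope indices i < j the intersection is x = (a_i − a_j) / (j − i). Reading off the sorted break points: {-2, 2, 3}.
Verification: at each break x_0, at least two indices attain the minimum of min_i(a_i + i · x_0).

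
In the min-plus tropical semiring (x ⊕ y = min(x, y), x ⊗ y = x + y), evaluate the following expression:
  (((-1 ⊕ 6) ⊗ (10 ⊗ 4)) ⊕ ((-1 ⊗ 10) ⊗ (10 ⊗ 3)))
(((-1 ⊕ 6) ⊗ (10 ⊗ 4)) ⊕ ((-1 ⊗ 10) ⊗ (10 ⊗ 3))) = 13

Expand innermost to outermost. Recall ⊕ takes the minimum of its arguments and ⊗ takes their sum. Working out the expression (((-1 ⊕ 6) ⊗ (10 ⊗ 4)) ⊕ ((-1 ⊗ 10) ⊗ (10 ⊗ 3))) gives 13.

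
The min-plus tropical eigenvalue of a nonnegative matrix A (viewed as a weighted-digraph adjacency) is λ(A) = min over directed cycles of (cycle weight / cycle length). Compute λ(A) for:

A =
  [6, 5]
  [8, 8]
λ(A) = 6

Enumerate directed cycles and compute their means (weight / length). Sample:
  cycle 0 → 0: weight = 6, length = 1, mean = 6/1 ≈ 6.000
  cycle 1 → 1: weight = 8, length = 1, mean = 8/1 ≈ 8.000
  cycle 0 → 1 → 0: weight = 13, length = 2, mean = 13/2 ≈ 6.500
  cycle 1 → 0 → 1: weight = 13, length = 2, mean = 13/2 ≈ 6.500
Minimum mean = 6.000, attained e.g. along the cycle 0 → 0 with weight 6 and length 1. So λ(A) = 6/1 = 6.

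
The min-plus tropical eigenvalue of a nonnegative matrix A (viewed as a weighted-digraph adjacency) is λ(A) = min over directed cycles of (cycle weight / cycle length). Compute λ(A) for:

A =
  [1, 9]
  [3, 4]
λ(A) = 1

Enumerate directed cycles and compute their means (weight / length). Sample:
  cycle 0 → 0: weight = 1, length = 1, mean = 1/1 ≈ 1.000
  cycle 1 → 1: weight = 4, length = 1, mean = 4/1 ≈ 4.000
  cycle 0 → 1 → 0: weight = 12, length = 2, mean = 12/2 ≈ 6.000
  cycle 1 → 0 → 1: weight = 12, length = 2, mean = 12/2 ≈ 6.000
Minimum mean = 1.000, attained e.g. along the cycle 0 → 0 with weight 1 and length 1. So λ(A) = 1/1 = 1.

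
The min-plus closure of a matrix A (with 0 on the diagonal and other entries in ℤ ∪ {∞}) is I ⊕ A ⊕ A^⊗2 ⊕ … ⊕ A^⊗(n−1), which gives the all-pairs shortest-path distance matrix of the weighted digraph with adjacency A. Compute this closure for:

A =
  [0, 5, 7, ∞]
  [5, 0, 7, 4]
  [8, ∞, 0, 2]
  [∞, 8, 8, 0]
Closure =
  [0, 5, 7, 9]
  [5, 0, 7, 4]
  [8, 10, 0, 2]
  [13, 8, 8, 0]

This is the Floyd-Warshall all-pairs shortest-path computation. For each intermediate vertex k = 0, 1, …, 3, update dist[i][j] ← min(dist[i][j], dist[i][k] + dist[k][j]). The final matrix gives, for each (i, j), the minimum total weight of any directed path from i to j (possibly empty when i = j).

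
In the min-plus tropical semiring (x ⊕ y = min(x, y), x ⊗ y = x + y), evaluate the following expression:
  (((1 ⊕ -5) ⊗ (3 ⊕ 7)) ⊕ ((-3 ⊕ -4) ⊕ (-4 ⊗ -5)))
(((1 ⊕ -5) ⊗ (3 ⊕ 7)) ⊕ ((-3 ⊕ -4) ⊕ (-4 ⊗ -5))) = -9

Expand innermost to outermost. Recall ⊕ takes the minimum of its arguments and ⊗ takes their sum. Working out the expression (((1 ⊕ -5) ⊗ (3 ⊕ 7)) ⊕ ((-3 ⊕ -4) ⊕ (-4 ⊗ -5))) gives -9.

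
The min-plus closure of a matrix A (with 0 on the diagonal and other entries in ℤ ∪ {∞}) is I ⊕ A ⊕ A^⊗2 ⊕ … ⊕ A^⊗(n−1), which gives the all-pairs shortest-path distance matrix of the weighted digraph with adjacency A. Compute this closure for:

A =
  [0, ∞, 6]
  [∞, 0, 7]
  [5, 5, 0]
Closure =
  [0, 11, 6]
  [12, 0, 7]
  [5, 5, 0]

This is the Floyd-Warshall all-pairs shortest-path computation. For each intermediate vertex k = 0, 1, …, 2, update dist[i][j] ← min(dist[i][j], dist[i][k] + dist[k][j]). The final matrix gives, for each (i, j), the minimum total weight of any directed path from i to j (possibly empty when i = j).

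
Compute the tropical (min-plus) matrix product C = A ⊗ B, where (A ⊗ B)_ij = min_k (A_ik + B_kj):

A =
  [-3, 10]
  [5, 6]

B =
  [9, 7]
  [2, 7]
A ⊗ B =
  [6, 4]
  [8, 12]

Apply the min-plus product entry-by-entry:
  C[0][0] = min over k of (A[0][0] + B[0][0] = -3 + 9 = 6, A[0][1] + B[1][0] = 10 + 2 = 12) = 6 (attained at k = 0)
  C[0][1] = min over k of (A[0][0] + B[0][1] = -3 + 7 = 4, A[0][1] + B[1][1] = 10 + 7 = 17) = 4 (attained at k = 0)
  C[1][0] = min over k of (A[1][0] + B[0][0] = 5 + 9 = 14, A[1][1] + B[1][0] = 6 + 2 = 8) = 8 (attained at k = 1)
  C[1][1] = min over k of (A[1][0] + B[0][1] = 5 + 7 = 12, A[1][1] + B[1][1] = 6 + 7 = 13) = 12 (attained at k = 0)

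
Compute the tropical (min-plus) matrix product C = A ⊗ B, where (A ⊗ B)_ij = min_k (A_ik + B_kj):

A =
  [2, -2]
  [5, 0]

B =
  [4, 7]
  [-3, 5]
A ⊗ B =
  [-5, 3]
  [-3, 5]

Apply the min-plus product entry-by-entry:
  C[0][0] = min over k of (A[0][0] + B[0][0] = 2 + 4 = 6, A[0][1] + B[1][0] = -2 + -3 = -5) = -5 (attained at k = 1)
  C[0][1] = min over k of (A[0][0] + B[0][1] = 2 + 7 = 9, A[0][1] + B[1][1] = -2 + 5 = 3) = 3 (attained at k = 1)
  C[1][0] = min over k of (A[1][0] + B[0][0] = 5 + 4 = 9, A[1][1] + B[1][0] = 0 + -3 = -3) = -3 (attained at k = 1)
  C[1][1] = min over k of (A[1][0] + B[0][1] = 5 + 7 = 12, A[1][1] + B[1][1] = 0 + 5 = 5) = 5 (attained at k = 1)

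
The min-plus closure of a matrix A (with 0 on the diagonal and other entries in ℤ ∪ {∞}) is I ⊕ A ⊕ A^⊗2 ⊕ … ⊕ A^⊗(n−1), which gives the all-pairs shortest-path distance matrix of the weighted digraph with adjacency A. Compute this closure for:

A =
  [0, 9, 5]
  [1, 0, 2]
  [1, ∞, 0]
Closure =
  [0, 9, 5]
  [1, 0, 2]
  [1, 10, 0]

This is the Floyd-Warshall all-pairs shortest-path computation. For each intermediate vertex k = 0, 1, …, 2, update dist[i][j] ← min(dist[i][j], dist[i][k] + dist[k][j]). The final matrix gives, for each (i, j), the minimum total weight of any directed path from i to j (possibly empty when i = j).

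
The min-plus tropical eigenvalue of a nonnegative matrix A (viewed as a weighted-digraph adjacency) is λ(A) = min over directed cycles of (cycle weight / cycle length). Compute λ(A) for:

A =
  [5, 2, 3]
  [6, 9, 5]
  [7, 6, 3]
λ(A) = 3

Enumerate directed cycles and compute their means (weight / length). Sample:
  cycle 0 → 0: weight = 5, length = 1, mean = 5/1 ≈ 5.000
  cycle 1 → 1: weight = 9, length = 1, mean = 9/1 ≈ 9.000
  cycle 2 → 2: weight = 3, length = 1, mean = 3/1 ≈ 3.000
  cycle 0 → 1 → 0: weight = 8, length = 2, mean = 8/2 ≈ 4.000
  cycle 0 → 2 → 0: weight = 10, length = 2, mean = 10/2 ≈ 5.000
  cycle 1 → 0 → 1: weight = 8, length = 2, mean = 8/2 ≈ 4.000
Minimum mean = 3.000, attained e.g. along the cycle 2 → 2 with weight 3 and length 1. So λ(A) = 3/1 = 3.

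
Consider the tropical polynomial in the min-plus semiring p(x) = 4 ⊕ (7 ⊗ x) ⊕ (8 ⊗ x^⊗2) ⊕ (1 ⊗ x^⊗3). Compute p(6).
p(6) = 4

A tropical monomial a ⊗ x^⊗i evaluates to a + i · x. Evaluating each term at x = 6:
  Term 0 contributes 4 + 0 · 6 = 4
  Term 1 contributes 7 + 1 · 6 = 13
  Term 2 contributes 8 + 2 · 6 = 20
  Term 3 contributes 1 + 3 · 6 = 19
p(6) = ⊕ of these = min[4, 13, 20, 19] = 4.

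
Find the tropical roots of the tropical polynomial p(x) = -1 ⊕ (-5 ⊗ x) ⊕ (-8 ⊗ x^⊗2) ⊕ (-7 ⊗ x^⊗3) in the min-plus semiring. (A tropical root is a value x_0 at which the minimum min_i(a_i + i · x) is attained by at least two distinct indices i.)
Roots: {-1, 3, 4}

Each tropical root is a break point of the lower envelope of the lines y = a_i + i · x (there are 4 lines, with slopes 0, 1, ..., 3). Only the lines that attain the minimum somewhere contribute to roots; other lines are dominated. Here the surviving (envelope) indices are i = 3, i = 2, i = 1, i = 0.
Intersections between consecutive envelope lines give the roots: for adjacent envelope indices i < j the intersection is x = (a_i − a_j) / (j − i). Reading off the sorted break points: {-1, 3, 4}.
Verification: at each break x_0, at least two indices attain the minimum of min_i(a_i + i · x_0).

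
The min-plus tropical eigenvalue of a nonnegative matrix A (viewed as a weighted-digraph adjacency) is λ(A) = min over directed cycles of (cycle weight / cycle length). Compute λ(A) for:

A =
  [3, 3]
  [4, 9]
λ(A) = 3

Enumerate directed cycles and compute their means (weight / length). Sample:
  cycle 0 → 0: weight = 3, length = 1, mean = 3/1 ≈ 3.000
  cycle 1 → 1: weight = 9, length = 1, mean = 9/1 ≈ 9.000
  cycle 0 → 1 → 0: weight = 7, length = 2, mean = 7/2 ≈ 3.500
  cycle 1 → 0 → 1: weight = 7, length = 2, mean = 7/2 ≈ 3.500
Minimum mean = 3.000, attained e.g. along the cycle 0 → 0 with weight 3 and length 1. So λ(A) = 3/1 = 3.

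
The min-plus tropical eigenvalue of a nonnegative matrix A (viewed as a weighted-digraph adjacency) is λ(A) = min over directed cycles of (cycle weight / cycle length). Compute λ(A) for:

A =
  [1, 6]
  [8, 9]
λ(A) = 1

Enumerate directed cycles and compute their means (weight / length). Sample:
  cycle 0 → 0: weight = 1, length = 1, mean = 1/1 ≈ 1.000
  cycle 1 → 1: weight = 9, length = 1, mean = 9/1 ≈ 9.000
  cycle 0 → 1 → 0: weight = 14, length = 2, mean = 14/2 ≈ 7.000
  cycle 1 → 0 → 1: weight = 14, length = 2, mean = 14/2 ≈ 7.000
Minimum mean = 1.000, attained e.g. along the cycle 0 → 0 with weight 1 and length 1. So λ(A) = 1/1 = 1.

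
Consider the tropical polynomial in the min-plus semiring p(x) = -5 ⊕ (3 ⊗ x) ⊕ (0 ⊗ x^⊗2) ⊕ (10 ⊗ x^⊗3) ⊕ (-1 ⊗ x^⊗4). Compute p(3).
p(3) = -5

A tropical monomial a ⊗ x^⊗i evaluates to a + i · x. Evaluating each term at x = 3:
  Term 0 contributes -5 + 0 · 3 = -5
  Term 1 contributes 3 + 1 · 3 = 6
  Term 2 contributes 0 + 2 · 3 = 6
  Term 3 contributes 10 + 3 · 3 = 19
  Term 4 contributes -1 + 4 · 3 = 11
p(3) = ⊕ of these = min[-5, 6, 6, 19, 11] = -5.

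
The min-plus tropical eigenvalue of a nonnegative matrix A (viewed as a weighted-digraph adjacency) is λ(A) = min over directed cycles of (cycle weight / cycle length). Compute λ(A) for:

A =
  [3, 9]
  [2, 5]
λ(A) = 3

Enumerate directed cycles and compute their means (weight / length). Sample:
  cycle 0 → 0: weight = 3, length = 1, mean = 3/1 ≈ 3.000
  cycle 1 → 1: weight = 5, length = 1, mean = 5/1 ≈ 5.000
  cycle 0 → 1 → 0: weight = 11, length = 2, mean = 11/2 ≈ 5.500
  cycle 1 → 0 → 1: weight = 11, length = 2, mean = 11/2 ≈ 5.500
Minimum mean = 3.000, attained e.g. along the cycle 0 → 0 with weight 3 and length 1. So λ(A) = 3/1 = 3.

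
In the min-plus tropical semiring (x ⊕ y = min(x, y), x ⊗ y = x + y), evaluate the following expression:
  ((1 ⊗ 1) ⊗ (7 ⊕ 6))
((1 ⊗ 1) ⊗ (7 ⊕ 6)) = 8

Expand innermost to outermost. Recall ⊕ takes the minimum of its arguments and ⊗ takes their sum. Working out the expression ((1 ⊗ 1) ⊗ (7 ⊕ 6)) gives 8.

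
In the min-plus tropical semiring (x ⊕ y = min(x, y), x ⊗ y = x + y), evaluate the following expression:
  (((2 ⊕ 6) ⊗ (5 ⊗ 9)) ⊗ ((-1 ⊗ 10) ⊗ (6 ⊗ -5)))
(((2 ⊕ 6) ⊗ (5 ⊗ 9)) ⊗ ((-1 ⊗ 10) ⊗ (6 ⊗ -5))) = 26

Expand innermost to outermost. Recall ⊕ takes the minimum of its arguments and ⊗ takes their sum. Working out the expression (((2 ⊕ 6) ⊗ (5 ⊗ 9)) ⊗ ((-1 ⊗ 10) ⊗ (6 ⊗ -5))) gives 26.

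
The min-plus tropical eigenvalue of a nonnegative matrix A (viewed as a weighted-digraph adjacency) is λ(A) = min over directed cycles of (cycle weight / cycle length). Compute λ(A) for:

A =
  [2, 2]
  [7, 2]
λ(A) = 2

Enumerate directed cycles and compute their means (weight / length). Sample:
  cycle 0 → 0: weight = 2, length = 1, mean = 2/1 ≈ 2.000
  cycle 1 → 1: weight = 2, length = 1, mean = 2/1 ≈ 2.000
  cycle 0 → 1 → 0: weight = 9, length = 2, mean = 9/2 ≈ 4.500
  cycle 1 → 0 → 1: weight = 9, length = 2, mean = 9/2 ≈ 4.500
Minimum mean = 2.000, attained e.g. along the cycle 0 → 0 with weight 2 and length 1. So λ(A) = 2/1 = 2.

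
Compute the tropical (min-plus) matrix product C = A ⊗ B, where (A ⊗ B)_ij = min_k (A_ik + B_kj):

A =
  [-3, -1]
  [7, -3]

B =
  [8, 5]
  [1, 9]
A ⊗ B =
  [0, 2]
  [-2, 6]

Apply the min-plus product entry-by-entry:
  C[0][0] = min over k of (A[0][0] + B[0][0] = -3 + 8 = 5, A[0][1] + B[1][0] = -1 + 1 = 0) = 0 (attained at k = 1)
  C[0][1] = min over k of (A[0][0] + B[0][1] = -3 + 5 = 2, A[0][1] + B[1][1] = -1 + 9 = 8) = 2 (attained at k = 0)
  C[1][0] = min over k of (A[1][0] + B[0][0] = 7 + 8 = 15, A[1][1] + B[1][0] = -3 + 1 = -2) = -2 (attained at k = 1)
  C[1][1] = min over k of (A[1][0] + B[0][1] = 7 + 5 = 12, A[1][1] + B[1][1] = -3 + 9 = 6) = 6 (attained at k = 1)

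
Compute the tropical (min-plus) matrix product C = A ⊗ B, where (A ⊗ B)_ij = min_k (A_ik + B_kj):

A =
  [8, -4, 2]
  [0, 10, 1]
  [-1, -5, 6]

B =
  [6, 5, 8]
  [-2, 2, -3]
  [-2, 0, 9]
A ⊗ B =
  [-6, -2, -7]
  [-1, 1, 7]
  [-7, -3, -8]

Apply the min-plus product entry-by-entry:
  C[0][0] = min over k of (A[0][0] + B[0][0] = 8 + 6 = 14, A[0][1] + B[1][0] = -4 + -2 = -6, A[0][2] + B[2][0] = 2 + -2 = 0) = -6 (attained at k = 1)
  C[0][1] = min over k of (A[0][0] + B[0][1] = 8 + 5 = 13, A[0][1] + B[1][1] = -4 + 2 = -2, A[0][2] + B[2][1] = 2 + 0 = 2) = -2 (attained at k = 1)
  C[0][2] = min over k of (A[0][0] + B[0][2] = 8 + 8 = 16, A[0][1] + B[1][2] = -4 + -3 = -7, A[0][2] + B[2][2] = 2 + 9 = 11) = -7 (attained at k = 1)
  C[1][0] = min over k of (A[1][0] + B[0][0] = 0 + 6 = 6, A[1][1] + B[1][0] = 10 + -2 = 8, A[1][2] + B[2][0] = 1 + -2 = -1) = -1 (attained at k = 2)
  C[1][1] = min over k of (A[1][0] + B[0][1] = 0 + 5 = 5, A[1][1] + B[1][1] = 10 + 2 = 12, A[1][2] + B[2][1] = 1 + 0 = 1) = 1 (attained at k = 2)
  C[1][2] = min over k of (A[1][0] + B[0][2] = 0 + 8 = 8, A[1][1] + B[1][2] = 10 + -3 = 7, A[1][2] + B[2][2] = 1 + 9 = 10) = 7 (attained at k = 1)
  C[2][0] = min over k of (A[2][0] + B[0][0] = -1 + 6 = 5, A[2][1] + B[1][0] = -5 + -2 = -7, A[2][2] + B[2][0] = 6 + -2 = 4) = -7 (attained at k = 1)
  C[2][1] = min over k of (A[2][0] + B[0][1] = -1 + 5 = 4, A[2][1] + B[1][1] = -5 + 2 = -3, A[2][2] + B[2][1] = 6 + 0 = 6) = -3 (attained at k = 1)
  C[2][2] = min over k of (A[2][0] + B[0][2] = -1 + 8 = 7, A[2][1] + B[1][2] = -5 + -3 = -8, A[2][2] + B[2][2] = 6 + 9 = 15) = -8 (attained at k = 1)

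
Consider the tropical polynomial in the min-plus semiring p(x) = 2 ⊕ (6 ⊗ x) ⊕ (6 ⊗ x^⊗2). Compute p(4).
p(4) = 2

A tropical monomial a ⊗ x^⊗i evaluates to a + i · x. Evaluating each term at x = 4:
  Term 0 contributes 2 + 0 · 4 = 2
  Term 1 contributes 6 + 1 · 4 = 10
  Term 2 contributes 6 + 2 · 4 = 14
p(4) = ⊕ of these = min[2, 10, 14] = 2.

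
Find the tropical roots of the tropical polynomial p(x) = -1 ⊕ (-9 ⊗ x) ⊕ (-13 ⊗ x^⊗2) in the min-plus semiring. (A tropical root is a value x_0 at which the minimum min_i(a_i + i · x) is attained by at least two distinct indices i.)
Roots: {4, 8}

Each tropical root is a break point of the lower envelope of the lines y = a_i + i · x (there are 3 lines, with slopes 0, 1, ..., 2). Only the lines that attain the minimum somewhere contribute to roots; other lines are dominated. Here the surviving (envelope) indices are i = 2, i = 1, i = 0.
Intersections between consecutive envelope lines give the roots: for adjacent envelope indices i < j the intersection is x = (a_i − a_j) / (j − i). Reading off the sorted break points: {4, 8}.
Verification: at each break x_0, at least two indices attain the minimum of min_i(a_i + i · x_0).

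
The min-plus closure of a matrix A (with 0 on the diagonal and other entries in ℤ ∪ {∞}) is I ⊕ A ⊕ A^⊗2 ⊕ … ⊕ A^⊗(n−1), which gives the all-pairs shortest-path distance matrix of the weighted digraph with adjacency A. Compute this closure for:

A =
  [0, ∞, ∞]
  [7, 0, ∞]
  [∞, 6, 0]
Closure =
  [0, ∞, ∞]
  [7, 0, ∞]
  [13, 6, 0]

This is the Floyd-Warshall all-pairs shortest-path computation. For each intermediate vertex k = 0, 1, …, 2, update dist[i][j] ← min(dist[i][j], dist[i][k] + dist[k][j]). The final matrix gives, for each (i, j), the minimum total weight of any directed path from i to j (possibly empty when i = j).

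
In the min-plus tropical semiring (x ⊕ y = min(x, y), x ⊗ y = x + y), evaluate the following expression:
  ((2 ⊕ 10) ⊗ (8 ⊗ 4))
((2 ⊕ 10) ⊗ (8 ⊗ 4)) = 14

Expand innermost to outermost. Recall ⊕ takes the minimum of its arguments and ⊗ takes their sum. Working out the expression ((2 ⊕ 10) ⊗ (8 ⊗ 4)) gives 14.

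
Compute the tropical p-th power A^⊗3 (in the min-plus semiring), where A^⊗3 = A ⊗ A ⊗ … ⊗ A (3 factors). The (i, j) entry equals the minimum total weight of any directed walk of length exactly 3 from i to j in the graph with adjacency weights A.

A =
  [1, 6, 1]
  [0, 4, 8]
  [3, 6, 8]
A^⊗3 =
  [3, 8, 3]
  [2, 7, 2]
  [5, 10, 5]

Each entry (A^⊗3)_ij equals the minimum over all length-3 walks i = v_0 → v_1 → … → v_3 = j of Σ_t A[v_t][v_{t+1}]. For example, for (i, j) = (0, 2) we minimise over 9 possible intermediate vertex sequences; the minimum is 3, attained along the walk 0 → 0 → 0 → 2.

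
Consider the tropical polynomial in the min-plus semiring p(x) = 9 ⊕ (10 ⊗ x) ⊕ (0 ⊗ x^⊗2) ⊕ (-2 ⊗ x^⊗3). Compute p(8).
p(8) = 9

A tropical monomial a ⊗ x^⊗i evaluates to a + i · x. Evaluating each term at x = 8:
  Term 0 contributes 9 + 0 · 8 = 9
  Term 1 contributes 10 + 1 · 8 = 18
  Term 2 contributes 0 + 2 · 8 = 16
  Term 3 contributes -2 + 3 · 8 = 22
p(8) = ⊕ of these = min[9, 18, 16, 22] = 9.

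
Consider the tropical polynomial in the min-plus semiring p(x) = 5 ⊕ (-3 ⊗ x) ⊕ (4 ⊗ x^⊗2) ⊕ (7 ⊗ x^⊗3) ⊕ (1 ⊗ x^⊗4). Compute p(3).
p(3) = 0

A tropical monomial a ⊗ x^⊗i evaluates to a + i · x. Evaluating each term at x = 3:
  Term 0 contributes 5 + 0 · 3 = 5
  Term 1 contributes -3 + 1 · 3 = 0
  Term 2 contributes 4 + 2 · 3 = 10
  Term 3 contributes 7 + 3 · 3 = 16
  Term 4 contributes 1 + 4 · 3 = 13
p(3) = ⊕ of these = min[5, 0, 10, 16, 13] = 0.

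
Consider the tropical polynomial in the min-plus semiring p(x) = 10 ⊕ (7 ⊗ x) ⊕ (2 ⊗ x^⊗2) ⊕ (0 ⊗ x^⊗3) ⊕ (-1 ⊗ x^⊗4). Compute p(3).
p(3) = 8

A tropical monomial a ⊗ x^⊗i evaluates to a + i · x. Evaluating each term at x = 3:
  Term 0 contributes 10 + 0 · 3 = 10
  Term 1 contributes 7 + 1 · 3 = 10
  Term 2 contributes 2 + 2 · 3 = 8
  Term 3 contributes 0 + 3 · 3 = 9
  Term 4 contributes -1 + 4 · 3 = 11
p(3) = ⊕ of these = min[10, 10, 8, 9, 11] = 8.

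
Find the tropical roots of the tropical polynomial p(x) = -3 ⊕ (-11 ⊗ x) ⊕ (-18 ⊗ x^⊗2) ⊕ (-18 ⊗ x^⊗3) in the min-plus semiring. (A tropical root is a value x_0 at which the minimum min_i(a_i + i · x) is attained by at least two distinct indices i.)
Roots: {0, 7, 8}

Each tropical root is a break point of the lower envelope of the lines y = a_i + i · x (there are 4 lines, with slopes 0, 1, ..., 3). Only the lines that attain the minimum somewhere contribute to roots; other lines are dominated. Here the surviving (envelope) indices are i = 3, i = 2, i = 1, i = 0.
Intersections between consecutive envelope lines give the roots: for adjacent envelope indices i < j the intersection is x = (a_i − a_j) / (j − i). Reading off the sorted break points: {0, 7, 8}.
Verification: at each break x_0, at least two indices attain the minimum of min_i(a_i + i · x_0).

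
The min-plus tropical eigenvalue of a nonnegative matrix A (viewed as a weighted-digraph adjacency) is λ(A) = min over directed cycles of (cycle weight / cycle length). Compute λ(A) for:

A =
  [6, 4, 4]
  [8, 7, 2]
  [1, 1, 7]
λ(A) = 3/2

Enumerate directed cycles and compute their means (weight / length). Sample:
  cycle 0 → 0: weight = 6, length = 1, mean = 6/1 ≈ 6.000
  cycle 1 → 1: weight = 7, length = 1, mean = 7/1 ≈ 7.000
  cycle 2 → 2: weight = 7, length = 1, mean = 7/1 ≈ 7.000
  cycle 0 → 1 → 0: weight = 12, length = 2, mean = 12/2 ≈ 6.000
  cycle 0 → 2 → 0: weight = 5, length = 2, mean = 5/2 ≈ 2.500
  cycle 1 → 0 → 1: weight = 12, length = 2, mean = 12/2 ≈ 6.000
Minimum mean = 1.500, attained e.g. along the cycle 1 → 2 → 1 with weight 3 and length 2. So λ(A) = 3/2 = 3/2.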